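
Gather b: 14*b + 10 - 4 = 14*b + 6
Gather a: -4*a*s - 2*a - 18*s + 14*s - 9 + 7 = a*(-4*s - 2) - 4*s - 2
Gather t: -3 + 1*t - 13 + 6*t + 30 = 7*t + 14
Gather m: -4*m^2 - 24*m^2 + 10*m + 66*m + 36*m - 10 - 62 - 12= -28*m^2 + 112*m - 84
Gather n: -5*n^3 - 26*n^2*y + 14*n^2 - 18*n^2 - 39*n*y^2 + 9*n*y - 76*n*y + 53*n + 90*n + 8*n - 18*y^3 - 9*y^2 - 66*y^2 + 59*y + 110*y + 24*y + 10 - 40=-5*n^3 + n^2*(-26*y - 4) + n*(-39*y^2 - 67*y + 151) - 18*y^3 - 75*y^2 + 193*y - 30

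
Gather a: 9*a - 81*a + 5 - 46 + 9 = -72*a - 32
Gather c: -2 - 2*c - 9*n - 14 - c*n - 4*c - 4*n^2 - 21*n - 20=c*(-n - 6) - 4*n^2 - 30*n - 36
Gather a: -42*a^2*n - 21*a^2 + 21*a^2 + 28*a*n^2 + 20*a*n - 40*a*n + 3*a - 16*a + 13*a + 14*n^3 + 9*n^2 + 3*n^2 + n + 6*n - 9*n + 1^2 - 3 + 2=-42*a^2*n + a*(28*n^2 - 20*n) + 14*n^3 + 12*n^2 - 2*n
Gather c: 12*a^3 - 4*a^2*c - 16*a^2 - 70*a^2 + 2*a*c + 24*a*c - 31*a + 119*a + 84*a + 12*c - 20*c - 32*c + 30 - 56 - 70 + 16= 12*a^3 - 86*a^2 + 172*a + c*(-4*a^2 + 26*a - 40) - 80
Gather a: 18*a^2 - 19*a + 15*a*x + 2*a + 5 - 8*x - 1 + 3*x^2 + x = 18*a^2 + a*(15*x - 17) + 3*x^2 - 7*x + 4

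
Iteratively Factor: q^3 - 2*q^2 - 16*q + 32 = (q - 4)*(q^2 + 2*q - 8) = (q - 4)*(q + 4)*(q - 2)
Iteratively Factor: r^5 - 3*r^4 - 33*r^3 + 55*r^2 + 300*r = (r + 3)*(r^4 - 6*r^3 - 15*r^2 + 100*r) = (r - 5)*(r + 3)*(r^3 - r^2 - 20*r) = (r - 5)^2*(r + 3)*(r^2 + 4*r) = (r - 5)^2*(r + 3)*(r + 4)*(r)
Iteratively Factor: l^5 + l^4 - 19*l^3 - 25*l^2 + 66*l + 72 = (l - 4)*(l^4 + 5*l^3 + l^2 - 21*l - 18) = (l - 4)*(l - 2)*(l^3 + 7*l^2 + 15*l + 9) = (l - 4)*(l - 2)*(l + 3)*(l^2 + 4*l + 3) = (l - 4)*(l - 2)*(l + 1)*(l + 3)*(l + 3)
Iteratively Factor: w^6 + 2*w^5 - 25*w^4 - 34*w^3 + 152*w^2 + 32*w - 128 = (w + 4)*(w^5 - 2*w^4 - 17*w^3 + 34*w^2 + 16*w - 32) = (w + 4)^2*(w^4 - 6*w^3 + 7*w^2 + 6*w - 8) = (w - 2)*(w + 4)^2*(w^3 - 4*w^2 - w + 4) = (w - 2)*(w + 1)*(w + 4)^2*(w^2 - 5*w + 4) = (w - 4)*(w - 2)*(w + 1)*(w + 4)^2*(w - 1)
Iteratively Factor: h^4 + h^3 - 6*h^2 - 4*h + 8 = (h - 1)*(h^3 + 2*h^2 - 4*h - 8) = (h - 1)*(h + 2)*(h^2 - 4) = (h - 1)*(h + 2)^2*(h - 2)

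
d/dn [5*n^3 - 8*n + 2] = 15*n^2 - 8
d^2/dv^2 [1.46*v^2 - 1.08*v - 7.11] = 2.92000000000000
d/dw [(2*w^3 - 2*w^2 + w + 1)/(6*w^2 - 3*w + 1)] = 2*(6*w^4 - 6*w^3 + 3*w^2 - 8*w + 2)/(36*w^4 - 36*w^3 + 21*w^2 - 6*w + 1)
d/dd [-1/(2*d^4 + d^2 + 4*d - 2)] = 2*(4*d^3 + d + 2)/(2*d^4 + d^2 + 4*d - 2)^2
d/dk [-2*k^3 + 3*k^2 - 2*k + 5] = -6*k^2 + 6*k - 2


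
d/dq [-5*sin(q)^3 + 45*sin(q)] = 15*(cos(q)^2 + 2)*cos(q)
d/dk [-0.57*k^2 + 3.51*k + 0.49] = 3.51 - 1.14*k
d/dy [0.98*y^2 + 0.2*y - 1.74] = 1.96*y + 0.2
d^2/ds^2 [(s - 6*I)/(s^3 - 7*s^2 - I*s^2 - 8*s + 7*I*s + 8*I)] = 2*((s - 6*I)*(-3*s^2 + 14*s + 2*I*s + 8 - 7*I)^2 + (-3*s^2 + 14*s + 2*I*s + (s - 6*I)*(-3*s + 7 + I) + 8 - 7*I)*(s^3 - 7*s^2 - I*s^2 - 8*s + 7*I*s + 8*I))/(s^3 - 7*s^2 - I*s^2 - 8*s + 7*I*s + 8*I)^3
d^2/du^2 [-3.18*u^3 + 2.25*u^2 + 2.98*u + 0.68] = 4.5 - 19.08*u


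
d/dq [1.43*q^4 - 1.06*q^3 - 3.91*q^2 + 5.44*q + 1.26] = 5.72*q^3 - 3.18*q^2 - 7.82*q + 5.44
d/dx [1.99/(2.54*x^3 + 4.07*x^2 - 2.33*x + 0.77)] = (-15.1638*x^2 - 16.1986*x + 4.6367)/(2.54*x^3 + 4.07*x^2 - 2.33*x + 0.77)^2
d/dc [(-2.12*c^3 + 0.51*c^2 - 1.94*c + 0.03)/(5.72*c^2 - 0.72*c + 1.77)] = (-12.1264*c^4 + 3.0528*c^3 - 0.5276*c^2 + 1.4622*c - 3.4122)/(32.7184*c^4 - 8.2368*c^3 + 20.7672*c^2 - 2.5488*c + 3.1329)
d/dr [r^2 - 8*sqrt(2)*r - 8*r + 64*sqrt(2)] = 2*r - 8*sqrt(2) - 8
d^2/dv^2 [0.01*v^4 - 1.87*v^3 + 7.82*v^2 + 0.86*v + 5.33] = 0.12*v^2 - 11.22*v + 15.64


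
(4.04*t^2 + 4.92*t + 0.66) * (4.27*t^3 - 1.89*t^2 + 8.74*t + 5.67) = 17.2508*t^5 + 13.3728*t^4 + 28.829*t^3 + 64.6602*t^2 + 33.6648*t + 3.7422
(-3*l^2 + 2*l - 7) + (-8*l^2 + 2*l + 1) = -11*l^2 + 4*l - 6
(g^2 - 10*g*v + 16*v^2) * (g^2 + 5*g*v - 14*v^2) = g^4 - 5*g^3*v - 48*g^2*v^2 + 220*g*v^3 - 224*v^4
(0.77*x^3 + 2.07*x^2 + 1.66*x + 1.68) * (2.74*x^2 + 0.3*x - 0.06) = 2.1098*x^5 + 5.9028*x^4 + 5.1232*x^3 + 4.977*x^2 + 0.4044*x - 0.1008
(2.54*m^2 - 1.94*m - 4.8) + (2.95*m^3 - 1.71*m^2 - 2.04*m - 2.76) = 2.95*m^3 + 0.83*m^2 - 3.98*m - 7.56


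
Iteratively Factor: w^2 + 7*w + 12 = (w + 3)*(w + 4)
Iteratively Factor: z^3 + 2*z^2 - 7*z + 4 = (z + 4)*(z^2 - 2*z + 1) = (z - 1)*(z + 4)*(z - 1)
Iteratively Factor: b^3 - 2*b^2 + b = (b - 1)*(b^2 - b) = b*(b - 1)*(b - 1)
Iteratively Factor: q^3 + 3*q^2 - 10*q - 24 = (q - 3)*(q^2 + 6*q + 8) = (q - 3)*(q + 4)*(q + 2)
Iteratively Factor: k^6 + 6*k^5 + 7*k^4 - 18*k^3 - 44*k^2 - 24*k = (k)*(k^5 + 6*k^4 + 7*k^3 - 18*k^2 - 44*k - 24) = k*(k + 3)*(k^4 + 3*k^3 - 2*k^2 - 12*k - 8) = k*(k + 2)*(k + 3)*(k^3 + k^2 - 4*k - 4) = k*(k + 2)^2*(k + 3)*(k^2 - k - 2) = k*(k + 1)*(k + 2)^2*(k + 3)*(k - 2)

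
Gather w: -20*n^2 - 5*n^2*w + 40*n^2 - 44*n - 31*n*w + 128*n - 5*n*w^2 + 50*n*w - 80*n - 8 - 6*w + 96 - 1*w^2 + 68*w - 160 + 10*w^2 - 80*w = 20*n^2 + 4*n + w^2*(9 - 5*n) + w*(-5*n^2 + 19*n - 18) - 72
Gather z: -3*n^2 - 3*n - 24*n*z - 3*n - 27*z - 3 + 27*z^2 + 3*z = -3*n^2 - 6*n + 27*z^2 + z*(-24*n - 24) - 3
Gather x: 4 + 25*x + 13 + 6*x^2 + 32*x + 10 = 6*x^2 + 57*x + 27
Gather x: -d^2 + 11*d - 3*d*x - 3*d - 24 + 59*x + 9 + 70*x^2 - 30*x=-d^2 + 8*d + 70*x^2 + x*(29 - 3*d) - 15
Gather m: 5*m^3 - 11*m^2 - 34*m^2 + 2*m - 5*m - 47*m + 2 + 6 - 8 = 5*m^3 - 45*m^2 - 50*m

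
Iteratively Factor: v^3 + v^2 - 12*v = (v)*(v^2 + v - 12) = v*(v + 4)*(v - 3)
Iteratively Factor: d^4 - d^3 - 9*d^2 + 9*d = (d - 1)*(d^3 - 9*d) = (d - 3)*(d - 1)*(d^2 + 3*d) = d*(d - 3)*(d - 1)*(d + 3)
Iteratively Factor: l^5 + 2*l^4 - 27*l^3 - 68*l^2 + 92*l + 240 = (l + 2)*(l^4 - 27*l^2 - 14*l + 120) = (l + 2)*(l + 3)*(l^3 - 3*l^2 - 18*l + 40) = (l + 2)*(l + 3)*(l + 4)*(l^2 - 7*l + 10) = (l - 2)*(l + 2)*(l + 3)*(l + 4)*(l - 5)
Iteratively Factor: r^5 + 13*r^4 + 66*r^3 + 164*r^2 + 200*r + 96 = (r + 4)*(r^4 + 9*r^3 + 30*r^2 + 44*r + 24) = (r + 2)*(r + 4)*(r^3 + 7*r^2 + 16*r + 12) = (r + 2)*(r + 3)*(r + 4)*(r^2 + 4*r + 4) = (r + 2)^2*(r + 3)*(r + 4)*(r + 2)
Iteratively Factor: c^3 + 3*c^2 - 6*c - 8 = (c + 1)*(c^2 + 2*c - 8) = (c + 1)*(c + 4)*(c - 2)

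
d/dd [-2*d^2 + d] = 1 - 4*d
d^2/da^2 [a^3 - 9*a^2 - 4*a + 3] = 6*a - 18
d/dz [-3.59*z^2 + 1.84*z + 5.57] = 1.84 - 7.18*z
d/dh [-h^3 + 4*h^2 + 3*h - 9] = -3*h^2 + 8*h + 3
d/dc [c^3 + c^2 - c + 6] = 3*c^2 + 2*c - 1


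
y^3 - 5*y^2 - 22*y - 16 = (y - 8)*(y + 1)*(y + 2)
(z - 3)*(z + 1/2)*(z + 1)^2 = z^4 - z^3/2 - 11*z^2/2 - 11*z/2 - 3/2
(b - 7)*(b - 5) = b^2 - 12*b + 35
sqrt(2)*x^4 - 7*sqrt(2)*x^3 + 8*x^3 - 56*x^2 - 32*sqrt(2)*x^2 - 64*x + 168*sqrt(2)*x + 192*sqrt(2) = (x - 8)*(x - 2*sqrt(2))*(x + 6*sqrt(2))*(sqrt(2)*x + sqrt(2))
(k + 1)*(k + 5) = k^2 + 6*k + 5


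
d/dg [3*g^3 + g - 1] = 9*g^2 + 1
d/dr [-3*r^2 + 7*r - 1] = 7 - 6*r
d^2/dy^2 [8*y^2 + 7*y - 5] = 16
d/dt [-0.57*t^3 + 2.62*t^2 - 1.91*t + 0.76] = -1.71*t^2 + 5.24*t - 1.91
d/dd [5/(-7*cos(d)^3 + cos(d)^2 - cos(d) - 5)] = 5*(-21*cos(d)^2 + 2*cos(d) - 1)*sin(d)/(7*cos(d)^3 - cos(d)^2 + cos(d) + 5)^2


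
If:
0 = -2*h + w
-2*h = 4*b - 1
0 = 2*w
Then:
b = 1/4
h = 0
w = 0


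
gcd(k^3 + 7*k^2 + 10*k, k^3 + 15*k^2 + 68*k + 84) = k + 2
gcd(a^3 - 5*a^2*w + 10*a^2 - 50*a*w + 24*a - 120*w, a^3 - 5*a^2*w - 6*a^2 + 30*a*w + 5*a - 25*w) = -a + 5*w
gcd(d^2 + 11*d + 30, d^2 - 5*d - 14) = 1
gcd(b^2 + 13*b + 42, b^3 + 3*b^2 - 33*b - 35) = b + 7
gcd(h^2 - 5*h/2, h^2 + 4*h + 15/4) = 1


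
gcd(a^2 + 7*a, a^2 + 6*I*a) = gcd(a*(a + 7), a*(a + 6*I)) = a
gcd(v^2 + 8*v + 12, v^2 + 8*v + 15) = 1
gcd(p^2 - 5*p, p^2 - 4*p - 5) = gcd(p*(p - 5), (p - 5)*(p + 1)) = p - 5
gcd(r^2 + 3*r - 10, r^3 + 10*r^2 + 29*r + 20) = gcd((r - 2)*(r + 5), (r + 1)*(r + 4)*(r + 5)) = r + 5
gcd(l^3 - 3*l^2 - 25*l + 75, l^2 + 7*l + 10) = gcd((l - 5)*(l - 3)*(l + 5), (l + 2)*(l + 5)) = l + 5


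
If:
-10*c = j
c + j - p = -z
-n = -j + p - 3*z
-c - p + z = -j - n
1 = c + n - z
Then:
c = 2/3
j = -20/3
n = 4/3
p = -5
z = 1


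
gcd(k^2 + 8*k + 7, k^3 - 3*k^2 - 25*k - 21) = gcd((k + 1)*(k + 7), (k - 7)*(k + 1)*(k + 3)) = k + 1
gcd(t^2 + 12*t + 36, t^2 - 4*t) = 1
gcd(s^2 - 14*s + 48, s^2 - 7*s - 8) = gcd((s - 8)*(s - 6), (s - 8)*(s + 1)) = s - 8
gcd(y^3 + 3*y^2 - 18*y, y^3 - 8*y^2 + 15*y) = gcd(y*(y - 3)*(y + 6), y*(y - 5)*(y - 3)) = y^2 - 3*y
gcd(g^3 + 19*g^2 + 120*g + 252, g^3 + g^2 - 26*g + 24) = g + 6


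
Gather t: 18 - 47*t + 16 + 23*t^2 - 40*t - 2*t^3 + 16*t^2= -2*t^3 + 39*t^2 - 87*t + 34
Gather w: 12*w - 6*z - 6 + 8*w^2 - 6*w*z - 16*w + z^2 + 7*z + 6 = 8*w^2 + w*(-6*z - 4) + z^2 + z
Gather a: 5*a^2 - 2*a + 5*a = 5*a^2 + 3*a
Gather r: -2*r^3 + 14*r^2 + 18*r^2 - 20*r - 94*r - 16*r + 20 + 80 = -2*r^3 + 32*r^2 - 130*r + 100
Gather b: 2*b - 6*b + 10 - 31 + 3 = -4*b - 18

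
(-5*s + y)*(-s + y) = 5*s^2 - 6*s*y + y^2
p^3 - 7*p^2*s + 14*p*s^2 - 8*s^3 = (p - 4*s)*(p - 2*s)*(p - s)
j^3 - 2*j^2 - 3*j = j*(j - 3)*(j + 1)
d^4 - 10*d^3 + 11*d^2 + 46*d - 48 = (d - 8)*(d - 3)*(d - 1)*(d + 2)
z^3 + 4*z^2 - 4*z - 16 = (z - 2)*(z + 2)*(z + 4)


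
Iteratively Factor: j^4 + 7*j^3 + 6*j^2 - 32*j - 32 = (j + 4)*(j^3 + 3*j^2 - 6*j - 8) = (j + 1)*(j + 4)*(j^2 + 2*j - 8) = (j + 1)*(j + 4)^2*(j - 2)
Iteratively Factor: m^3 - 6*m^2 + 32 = (m - 4)*(m^2 - 2*m - 8) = (m - 4)*(m + 2)*(m - 4)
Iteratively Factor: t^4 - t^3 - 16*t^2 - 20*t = (t + 2)*(t^3 - 3*t^2 - 10*t) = (t + 2)^2*(t^2 - 5*t) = t*(t + 2)^2*(t - 5)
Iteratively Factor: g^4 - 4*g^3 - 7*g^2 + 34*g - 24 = (g - 1)*(g^3 - 3*g^2 - 10*g + 24) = (g - 1)*(g + 3)*(g^2 - 6*g + 8) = (g - 4)*(g - 1)*(g + 3)*(g - 2)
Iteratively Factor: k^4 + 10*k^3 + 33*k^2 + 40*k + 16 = (k + 4)*(k^3 + 6*k^2 + 9*k + 4) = (k + 1)*(k + 4)*(k^2 + 5*k + 4) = (k + 1)^2*(k + 4)*(k + 4)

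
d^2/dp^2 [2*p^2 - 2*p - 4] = 4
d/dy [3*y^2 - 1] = 6*y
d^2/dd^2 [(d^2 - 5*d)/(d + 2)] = 28/(d^3 + 6*d^2 + 12*d + 8)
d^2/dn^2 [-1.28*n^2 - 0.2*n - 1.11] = -2.56000000000000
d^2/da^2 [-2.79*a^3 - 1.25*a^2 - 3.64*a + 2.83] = -16.74*a - 2.5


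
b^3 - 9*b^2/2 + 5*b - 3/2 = (b - 3)*(b - 1)*(b - 1/2)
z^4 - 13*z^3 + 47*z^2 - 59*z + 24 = (z - 8)*(z - 3)*(z - 1)^2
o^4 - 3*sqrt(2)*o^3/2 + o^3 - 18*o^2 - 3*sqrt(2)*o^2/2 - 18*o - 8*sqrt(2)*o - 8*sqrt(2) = (o + 1)*(o - 4*sqrt(2))*(o + sqrt(2)/2)*(o + 2*sqrt(2))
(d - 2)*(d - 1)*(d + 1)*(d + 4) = d^4 + 2*d^3 - 9*d^2 - 2*d + 8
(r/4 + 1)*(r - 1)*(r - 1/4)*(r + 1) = r^4/4 + 15*r^3/16 - r^2/2 - 15*r/16 + 1/4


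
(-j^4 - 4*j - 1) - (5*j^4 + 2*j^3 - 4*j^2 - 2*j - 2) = -6*j^4 - 2*j^3 + 4*j^2 - 2*j + 1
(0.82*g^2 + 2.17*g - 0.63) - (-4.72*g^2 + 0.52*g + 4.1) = 5.54*g^2 + 1.65*g - 4.73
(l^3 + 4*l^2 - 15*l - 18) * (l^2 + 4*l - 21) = l^5 + 8*l^4 - 20*l^3 - 162*l^2 + 243*l + 378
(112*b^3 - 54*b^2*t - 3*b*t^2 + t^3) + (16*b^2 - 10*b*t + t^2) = 112*b^3 - 54*b^2*t + 16*b^2 - 3*b*t^2 - 10*b*t + t^3 + t^2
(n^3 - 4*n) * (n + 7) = n^4 + 7*n^3 - 4*n^2 - 28*n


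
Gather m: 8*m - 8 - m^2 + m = -m^2 + 9*m - 8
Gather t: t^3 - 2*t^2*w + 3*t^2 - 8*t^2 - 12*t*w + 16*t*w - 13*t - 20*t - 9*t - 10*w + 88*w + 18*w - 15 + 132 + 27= t^3 + t^2*(-2*w - 5) + t*(4*w - 42) + 96*w + 144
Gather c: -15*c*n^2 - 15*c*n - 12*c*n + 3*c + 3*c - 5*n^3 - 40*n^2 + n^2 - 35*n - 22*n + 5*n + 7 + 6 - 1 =c*(-15*n^2 - 27*n + 6) - 5*n^3 - 39*n^2 - 52*n + 12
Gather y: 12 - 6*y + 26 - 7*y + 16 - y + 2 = 56 - 14*y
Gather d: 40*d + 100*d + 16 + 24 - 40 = 140*d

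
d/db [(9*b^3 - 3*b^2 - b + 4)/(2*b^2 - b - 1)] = (18*b^4 - 18*b^3 - 22*b^2 - 10*b + 5)/(4*b^4 - 4*b^3 - 3*b^2 + 2*b + 1)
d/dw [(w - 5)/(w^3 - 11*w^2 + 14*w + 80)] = 2*(3 - w)/(w^4 - 12*w^3 + 4*w^2 + 192*w + 256)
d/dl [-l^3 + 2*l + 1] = 2 - 3*l^2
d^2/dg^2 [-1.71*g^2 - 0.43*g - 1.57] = -3.42000000000000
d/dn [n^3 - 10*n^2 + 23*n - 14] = 3*n^2 - 20*n + 23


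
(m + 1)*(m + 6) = m^2 + 7*m + 6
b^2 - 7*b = b*(b - 7)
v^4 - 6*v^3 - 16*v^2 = v^2*(v - 8)*(v + 2)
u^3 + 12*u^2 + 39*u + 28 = (u + 1)*(u + 4)*(u + 7)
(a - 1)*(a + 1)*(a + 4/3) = a^3 + 4*a^2/3 - a - 4/3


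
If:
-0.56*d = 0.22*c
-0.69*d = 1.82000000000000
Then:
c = 6.71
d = -2.64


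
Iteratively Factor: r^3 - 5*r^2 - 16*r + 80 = (r + 4)*(r^2 - 9*r + 20) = (r - 5)*(r + 4)*(r - 4)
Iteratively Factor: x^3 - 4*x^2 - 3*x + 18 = (x - 3)*(x^2 - x - 6) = (x - 3)*(x + 2)*(x - 3)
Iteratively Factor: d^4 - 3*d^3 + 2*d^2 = (d - 2)*(d^3 - d^2) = d*(d - 2)*(d^2 - d) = d^2*(d - 2)*(d - 1)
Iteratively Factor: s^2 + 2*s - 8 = (s - 2)*(s + 4)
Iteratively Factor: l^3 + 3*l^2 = (l + 3)*(l^2) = l*(l + 3)*(l)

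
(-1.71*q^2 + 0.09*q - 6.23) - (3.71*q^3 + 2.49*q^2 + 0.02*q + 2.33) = -3.71*q^3 - 4.2*q^2 + 0.07*q - 8.56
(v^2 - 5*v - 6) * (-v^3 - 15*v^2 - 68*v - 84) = -v^5 - 10*v^4 + 13*v^3 + 346*v^2 + 828*v + 504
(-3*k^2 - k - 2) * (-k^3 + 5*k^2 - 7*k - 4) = 3*k^5 - 14*k^4 + 18*k^3 + 9*k^2 + 18*k + 8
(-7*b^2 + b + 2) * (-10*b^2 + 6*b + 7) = 70*b^4 - 52*b^3 - 63*b^2 + 19*b + 14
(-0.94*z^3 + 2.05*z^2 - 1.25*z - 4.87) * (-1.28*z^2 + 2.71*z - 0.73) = 1.2032*z^5 - 5.1714*z^4 + 7.8417*z^3 + 1.3496*z^2 - 12.2852*z + 3.5551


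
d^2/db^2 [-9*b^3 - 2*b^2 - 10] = -54*b - 4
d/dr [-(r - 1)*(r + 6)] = -2*r - 5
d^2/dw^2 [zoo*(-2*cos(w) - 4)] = zoo*cos(w)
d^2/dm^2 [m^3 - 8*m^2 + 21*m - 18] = 6*m - 16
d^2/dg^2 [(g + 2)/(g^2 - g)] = 2*(g^3 + 6*g^2 - 6*g + 2)/(g^3*(g^3 - 3*g^2 + 3*g - 1))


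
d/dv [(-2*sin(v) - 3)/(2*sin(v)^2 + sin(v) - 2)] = (4*sin(v)^2 + 12*sin(v) + 7)*cos(v)/(sin(v) - cos(2*v) - 1)^2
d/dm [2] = 0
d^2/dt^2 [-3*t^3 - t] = -18*t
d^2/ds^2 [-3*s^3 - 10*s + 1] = -18*s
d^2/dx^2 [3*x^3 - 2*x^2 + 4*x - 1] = 18*x - 4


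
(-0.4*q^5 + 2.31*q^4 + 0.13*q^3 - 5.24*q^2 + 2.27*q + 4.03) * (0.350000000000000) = -0.14*q^5 + 0.8085*q^4 + 0.0455*q^3 - 1.834*q^2 + 0.7945*q + 1.4105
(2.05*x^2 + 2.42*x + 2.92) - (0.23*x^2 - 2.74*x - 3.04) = 1.82*x^2 + 5.16*x + 5.96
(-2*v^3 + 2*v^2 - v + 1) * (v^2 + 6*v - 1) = -2*v^5 - 10*v^4 + 13*v^3 - 7*v^2 + 7*v - 1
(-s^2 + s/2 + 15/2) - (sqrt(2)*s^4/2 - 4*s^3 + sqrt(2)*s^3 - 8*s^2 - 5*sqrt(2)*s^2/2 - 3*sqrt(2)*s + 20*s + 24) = -sqrt(2)*s^4/2 - sqrt(2)*s^3 + 4*s^3 + 5*sqrt(2)*s^2/2 + 7*s^2 - 39*s/2 + 3*sqrt(2)*s - 33/2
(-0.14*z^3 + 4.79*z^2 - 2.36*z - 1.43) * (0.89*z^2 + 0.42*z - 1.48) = -0.1246*z^5 + 4.2043*z^4 + 0.1186*z^3 - 9.3531*z^2 + 2.8922*z + 2.1164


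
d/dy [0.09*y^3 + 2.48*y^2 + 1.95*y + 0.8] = 0.27*y^2 + 4.96*y + 1.95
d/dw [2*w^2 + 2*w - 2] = 4*w + 2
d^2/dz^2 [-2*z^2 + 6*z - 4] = -4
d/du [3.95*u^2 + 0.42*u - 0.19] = 7.9*u + 0.42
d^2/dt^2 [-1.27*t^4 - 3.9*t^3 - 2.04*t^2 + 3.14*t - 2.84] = -15.24*t^2 - 23.4*t - 4.08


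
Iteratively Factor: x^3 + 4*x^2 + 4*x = (x)*(x^2 + 4*x + 4) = x*(x + 2)*(x + 2)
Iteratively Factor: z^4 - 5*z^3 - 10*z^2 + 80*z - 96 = (z - 3)*(z^3 - 2*z^2 - 16*z + 32) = (z - 3)*(z - 2)*(z^2 - 16) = (z - 3)*(z - 2)*(z + 4)*(z - 4)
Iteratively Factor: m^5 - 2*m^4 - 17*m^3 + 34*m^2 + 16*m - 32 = (m - 2)*(m^4 - 17*m^2 + 16) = (m - 2)*(m + 4)*(m^3 - 4*m^2 - m + 4) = (m - 2)*(m + 1)*(m + 4)*(m^2 - 5*m + 4) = (m - 4)*(m - 2)*(m + 1)*(m + 4)*(m - 1)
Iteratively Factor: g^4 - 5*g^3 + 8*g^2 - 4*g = (g - 2)*(g^3 - 3*g^2 + 2*g) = (g - 2)*(g - 1)*(g^2 - 2*g) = (g - 2)^2*(g - 1)*(g)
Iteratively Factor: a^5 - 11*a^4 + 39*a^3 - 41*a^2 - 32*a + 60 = (a - 5)*(a^4 - 6*a^3 + 9*a^2 + 4*a - 12) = (a - 5)*(a - 2)*(a^3 - 4*a^2 + a + 6) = (a - 5)*(a - 2)^2*(a^2 - 2*a - 3) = (a - 5)*(a - 2)^2*(a + 1)*(a - 3)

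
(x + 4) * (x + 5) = x^2 + 9*x + 20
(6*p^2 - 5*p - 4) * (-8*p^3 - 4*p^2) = -48*p^5 + 16*p^4 + 52*p^3 + 16*p^2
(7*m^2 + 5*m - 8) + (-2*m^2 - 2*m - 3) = 5*m^2 + 3*m - 11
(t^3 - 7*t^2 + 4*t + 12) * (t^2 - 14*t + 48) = t^5 - 21*t^4 + 150*t^3 - 380*t^2 + 24*t + 576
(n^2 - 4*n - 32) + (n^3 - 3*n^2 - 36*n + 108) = n^3 - 2*n^2 - 40*n + 76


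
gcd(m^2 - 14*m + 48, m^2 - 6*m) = m - 6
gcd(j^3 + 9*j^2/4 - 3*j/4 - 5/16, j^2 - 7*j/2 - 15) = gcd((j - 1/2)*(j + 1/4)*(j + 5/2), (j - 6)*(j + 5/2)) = j + 5/2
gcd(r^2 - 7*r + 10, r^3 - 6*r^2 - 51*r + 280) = r - 5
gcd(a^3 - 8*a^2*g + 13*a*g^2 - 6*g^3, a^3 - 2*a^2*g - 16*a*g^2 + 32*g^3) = 1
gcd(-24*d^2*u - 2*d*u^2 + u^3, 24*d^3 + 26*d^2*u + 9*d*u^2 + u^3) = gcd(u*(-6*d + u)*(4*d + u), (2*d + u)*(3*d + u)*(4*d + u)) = 4*d + u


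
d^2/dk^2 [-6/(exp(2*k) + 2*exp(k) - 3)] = 12*(-4*(exp(k) + 1)^2*exp(k) + (2*exp(k) + 1)*(exp(2*k) + 2*exp(k) - 3))*exp(k)/(exp(2*k) + 2*exp(k) - 3)^3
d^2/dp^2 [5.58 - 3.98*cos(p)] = 3.98*cos(p)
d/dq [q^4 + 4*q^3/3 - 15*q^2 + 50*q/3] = 4*q^3 + 4*q^2 - 30*q + 50/3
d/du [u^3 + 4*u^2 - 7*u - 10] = 3*u^2 + 8*u - 7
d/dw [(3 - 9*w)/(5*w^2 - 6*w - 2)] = 3*(15*w^2 - 10*w + 12)/(25*w^4 - 60*w^3 + 16*w^2 + 24*w + 4)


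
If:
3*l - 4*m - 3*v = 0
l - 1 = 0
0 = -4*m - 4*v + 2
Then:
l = 1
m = 3/2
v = -1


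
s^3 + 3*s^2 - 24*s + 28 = (s - 2)^2*(s + 7)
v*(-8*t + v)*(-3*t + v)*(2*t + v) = 48*t^3*v + 2*t^2*v^2 - 9*t*v^3 + v^4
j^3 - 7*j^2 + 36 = (j - 6)*(j - 3)*(j + 2)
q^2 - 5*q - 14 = (q - 7)*(q + 2)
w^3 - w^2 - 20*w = w*(w - 5)*(w + 4)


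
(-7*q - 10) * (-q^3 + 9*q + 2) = 7*q^4 + 10*q^3 - 63*q^2 - 104*q - 20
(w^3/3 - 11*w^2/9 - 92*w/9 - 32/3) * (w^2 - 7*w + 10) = w^5/3 - 32*w^4/9 + 5*w^3/3 + 146*w^2/3 - 248*w/9 - 320/3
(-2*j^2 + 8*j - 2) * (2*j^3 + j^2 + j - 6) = -4*j^5 + 14*j^4 + 2*j^3 + 18*j^2 - 50*j + 12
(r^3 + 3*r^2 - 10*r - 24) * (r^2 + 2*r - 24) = r^5 + 5*r^4 - 28*r^3 - 116*r^2 + 192*r + 576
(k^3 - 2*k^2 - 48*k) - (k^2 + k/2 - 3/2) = k^3 - 3*k^2 - 97*k/2 + 3/2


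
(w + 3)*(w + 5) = w^2 + 8*w + 15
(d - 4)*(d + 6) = d^2 + 2*d - 24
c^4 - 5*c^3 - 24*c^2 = c^2*(c - 8)*(c + 3)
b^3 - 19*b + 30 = (b - 3)*(b - 2)*(b + 5)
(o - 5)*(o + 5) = o^2 - 25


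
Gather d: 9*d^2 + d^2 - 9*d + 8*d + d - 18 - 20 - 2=10*d^2 - 40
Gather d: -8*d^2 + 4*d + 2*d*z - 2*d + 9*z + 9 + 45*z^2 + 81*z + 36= -8*d^2 + d*(2*z + 2) + 45*z^2 + 90*z + 45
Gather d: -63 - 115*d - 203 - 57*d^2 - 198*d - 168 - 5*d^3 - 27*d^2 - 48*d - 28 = -5*d^3 - 84*d^2 - 361*d - 462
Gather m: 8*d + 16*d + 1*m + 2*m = 24*d + 3*m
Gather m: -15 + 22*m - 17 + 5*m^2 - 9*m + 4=5*m^2 + 13*m - 28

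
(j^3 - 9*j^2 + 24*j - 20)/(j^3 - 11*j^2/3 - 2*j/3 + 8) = 3*(j^2 - 7*j + 10)/(3*j^2 - 5*j - 12)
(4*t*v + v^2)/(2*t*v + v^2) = (4*t + v)/(2*t + v)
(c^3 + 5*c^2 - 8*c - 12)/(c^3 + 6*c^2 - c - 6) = (c - 2)/(c - 1)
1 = 1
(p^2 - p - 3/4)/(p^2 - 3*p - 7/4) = (2*p - 3)/(2*p - 7)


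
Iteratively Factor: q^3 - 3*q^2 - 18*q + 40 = (q - 2)*(q^2 - q - 20) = (q - 5)*(q - 2)*(q + 4)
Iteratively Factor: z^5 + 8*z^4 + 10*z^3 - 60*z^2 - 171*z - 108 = (z + 3)*(z^4 + 5*z^3 - 5*z^2 - 45*z - 36) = (z + 3)^2*(z^3 + 2*z^2 - 11*z - 12) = (z + 1)*(z + 3)^2*(z^2 + z - 12) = (z + 1)*(z + 3)^2*(z + 4)*(z - 3)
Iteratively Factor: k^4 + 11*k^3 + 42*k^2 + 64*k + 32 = (k + 4)*(k^3 + 7*k^2 + 14*k + 8) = (k + 2)*(k + 4)*(k^2 + 5*k + 4) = (k + 2)*(k + 4)^2*(k + 1)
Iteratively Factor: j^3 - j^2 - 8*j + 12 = (j - 2)*(j^2 + j - 6) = (j - 2)^2*(j + 3)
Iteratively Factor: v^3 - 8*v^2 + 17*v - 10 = (v - 1)*(v^2 - 7*v + 10) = (v - 5)*(v - 1)*(v - 2)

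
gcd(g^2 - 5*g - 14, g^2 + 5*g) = 1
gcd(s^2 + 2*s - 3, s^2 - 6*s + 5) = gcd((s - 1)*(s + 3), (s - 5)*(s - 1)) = s - 1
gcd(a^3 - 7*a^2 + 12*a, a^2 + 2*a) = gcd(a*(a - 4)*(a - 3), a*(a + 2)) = a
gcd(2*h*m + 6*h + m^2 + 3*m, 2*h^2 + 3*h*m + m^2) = 2*h + m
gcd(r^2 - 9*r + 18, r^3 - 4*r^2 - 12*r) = r - 6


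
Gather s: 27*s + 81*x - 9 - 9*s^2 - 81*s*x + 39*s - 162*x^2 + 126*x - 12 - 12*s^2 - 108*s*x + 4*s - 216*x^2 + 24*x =-21*s^2 + s*(70 - 189*x) - 378*x^2 + 231*x - 21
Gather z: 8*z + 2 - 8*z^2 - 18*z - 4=-8*z^2 - 10*z - 2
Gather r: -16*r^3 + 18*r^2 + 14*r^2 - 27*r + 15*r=-16*r^3 + 32*r^2 - 12*r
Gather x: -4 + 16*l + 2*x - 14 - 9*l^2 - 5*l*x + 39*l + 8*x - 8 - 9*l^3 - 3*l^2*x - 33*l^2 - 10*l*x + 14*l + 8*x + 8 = -9*l^3 - 42*l^2 + 69*l + x*(-3*l^2 - 15*l + 18) - 18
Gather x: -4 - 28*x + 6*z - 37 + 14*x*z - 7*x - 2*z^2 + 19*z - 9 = x*(14*z - 35) - 2*z^2 + 25*z - 50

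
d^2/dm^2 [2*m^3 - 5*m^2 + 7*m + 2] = 12*m - 10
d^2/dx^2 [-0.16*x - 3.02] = 0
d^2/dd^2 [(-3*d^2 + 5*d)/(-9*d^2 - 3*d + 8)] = 36*(-27*d^3 + 36*d^2 - 60*d + 4)/(729*d^6 + 729*d^5 - 1701*d^4 - 1269*d^3 + 1512*d^2 + 576*d - 512)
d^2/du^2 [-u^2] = -2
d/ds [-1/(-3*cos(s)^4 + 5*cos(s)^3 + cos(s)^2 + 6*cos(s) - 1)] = (12*cos(s)^3 - 15*cos(s)^2 - 2*cos(s) - 6)*sin(s)/(-3*cos(s)^4 + 5*cos(s)^3 + cos(s)^2 + 6*cos(s) - 1)^2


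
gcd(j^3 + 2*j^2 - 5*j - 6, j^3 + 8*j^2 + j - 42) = j^2 + j - 6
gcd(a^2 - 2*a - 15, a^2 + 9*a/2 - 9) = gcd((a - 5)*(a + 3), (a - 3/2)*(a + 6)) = 1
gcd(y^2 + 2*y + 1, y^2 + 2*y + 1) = y^2 + 2*y + 1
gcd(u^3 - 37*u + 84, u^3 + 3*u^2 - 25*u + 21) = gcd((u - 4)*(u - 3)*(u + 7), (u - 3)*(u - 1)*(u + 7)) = u^2 + 4*u - 21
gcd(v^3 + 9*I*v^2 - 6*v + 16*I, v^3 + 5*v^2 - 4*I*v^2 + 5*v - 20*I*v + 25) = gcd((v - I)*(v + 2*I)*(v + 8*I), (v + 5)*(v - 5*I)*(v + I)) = 1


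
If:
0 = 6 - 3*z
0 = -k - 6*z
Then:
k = -12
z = 2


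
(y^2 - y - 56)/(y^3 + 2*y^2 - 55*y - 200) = (y + 7)/(y^2 + 10*y + 25)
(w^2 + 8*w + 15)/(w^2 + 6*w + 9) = (w + 5)/(w + 3)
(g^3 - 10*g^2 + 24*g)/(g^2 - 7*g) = (g^2 - 10*g + 24)/(g - 7)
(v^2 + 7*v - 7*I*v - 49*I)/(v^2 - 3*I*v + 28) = (v + 7)/(v + 4*I)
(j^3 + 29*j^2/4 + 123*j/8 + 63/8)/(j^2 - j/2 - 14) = (4*j^2 + 15*j + 9)/(4*(j - 4))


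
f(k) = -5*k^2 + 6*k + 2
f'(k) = 6 - 10*k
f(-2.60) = -47.40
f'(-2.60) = 32.00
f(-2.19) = -35.12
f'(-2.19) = 27.90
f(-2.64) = -48.69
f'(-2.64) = 32.40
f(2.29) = -10.48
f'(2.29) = -16.90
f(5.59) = -120.70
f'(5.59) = -49.90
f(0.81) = 3.58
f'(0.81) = -2.10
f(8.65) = -320.21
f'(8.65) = -80.50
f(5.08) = -96.55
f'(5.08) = -44.80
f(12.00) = -646.00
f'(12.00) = -114.00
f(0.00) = 2.00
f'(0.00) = 6.00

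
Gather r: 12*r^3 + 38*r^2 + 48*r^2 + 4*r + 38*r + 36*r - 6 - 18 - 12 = 12*r^3 + 86*r^2 + 78*r - 36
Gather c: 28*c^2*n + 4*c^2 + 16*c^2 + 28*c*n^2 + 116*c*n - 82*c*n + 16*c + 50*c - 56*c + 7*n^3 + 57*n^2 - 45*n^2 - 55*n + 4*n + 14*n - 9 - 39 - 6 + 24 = c^2*(28*n + 20) + c*(28*n^2 + 34*n + 10) + 7*n^3 + 12*n^2 - 37*n - 30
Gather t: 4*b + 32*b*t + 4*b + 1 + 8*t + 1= 8*b + t*(32*b + 8) + 2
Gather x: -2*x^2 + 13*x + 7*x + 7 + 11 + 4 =-2*x^2 + 20*x + 22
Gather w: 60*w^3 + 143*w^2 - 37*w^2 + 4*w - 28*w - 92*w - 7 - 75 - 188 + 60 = 60*w^3 + 106*w^2 - 116*w - 210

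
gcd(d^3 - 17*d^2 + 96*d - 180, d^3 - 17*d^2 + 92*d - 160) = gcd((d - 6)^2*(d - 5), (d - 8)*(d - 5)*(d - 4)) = d - 5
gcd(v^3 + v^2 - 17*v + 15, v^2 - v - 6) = v - 3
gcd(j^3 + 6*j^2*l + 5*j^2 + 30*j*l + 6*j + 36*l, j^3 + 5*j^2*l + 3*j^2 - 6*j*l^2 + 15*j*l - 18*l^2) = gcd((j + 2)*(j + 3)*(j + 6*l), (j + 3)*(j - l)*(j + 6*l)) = j^2 + 6*j*l + 3*j + 18*l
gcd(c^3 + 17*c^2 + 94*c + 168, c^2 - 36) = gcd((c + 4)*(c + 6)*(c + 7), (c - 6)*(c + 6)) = c + 6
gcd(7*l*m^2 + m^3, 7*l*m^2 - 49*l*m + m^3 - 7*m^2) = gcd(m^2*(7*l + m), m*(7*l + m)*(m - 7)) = 7*l*m + m^2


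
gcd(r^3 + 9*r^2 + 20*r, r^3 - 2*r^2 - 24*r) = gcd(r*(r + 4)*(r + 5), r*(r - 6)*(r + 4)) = r^2 + 4*r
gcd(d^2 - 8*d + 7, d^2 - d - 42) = d - 7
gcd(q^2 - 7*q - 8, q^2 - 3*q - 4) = q + 1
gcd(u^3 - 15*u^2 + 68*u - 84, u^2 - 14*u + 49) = u - 7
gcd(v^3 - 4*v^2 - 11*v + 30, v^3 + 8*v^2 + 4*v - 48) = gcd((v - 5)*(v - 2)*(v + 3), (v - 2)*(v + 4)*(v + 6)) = v - 2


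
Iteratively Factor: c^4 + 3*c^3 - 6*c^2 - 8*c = (c)*(c^3 + 3*c^2 - 6*c - 8) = c*(c - 2)*(c^2 + 5*c + 4) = c*(c - 2)*(c + 4)*(c + 1)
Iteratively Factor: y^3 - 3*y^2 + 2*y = (y - 1)*(y^2 - 2*y) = y*(y - 1)*(y - 2)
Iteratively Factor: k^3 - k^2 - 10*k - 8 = (k + 2)*(k^2 - 3*k - 4) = (k - 4)*(k + 2)*(k + 1)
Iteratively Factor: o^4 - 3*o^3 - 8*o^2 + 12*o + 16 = (o + 1)*(o^3 - 4*o^2 - 4*o + 16) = (o + 1)*(o + 2)*(o^2 - 6*o + 8) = (o - 2)*(o + 1)*(o + 2)*(o - 4)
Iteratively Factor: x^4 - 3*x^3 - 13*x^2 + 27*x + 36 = (x + 3)*(x^3 - 6*x^2 + 5*x + 12) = (x - 3)*(x + 3)*(x^2 - 3*x - 4) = (x - 3)*(x + 1)*(x + 3)*(x - 4)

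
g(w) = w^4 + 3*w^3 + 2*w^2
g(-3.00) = 18.00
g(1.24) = 11.16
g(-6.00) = 720.00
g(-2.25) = 1.58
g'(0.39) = 3.17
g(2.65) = 119.19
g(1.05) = 6.89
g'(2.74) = 160.81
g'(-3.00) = -39.00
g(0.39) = 0.51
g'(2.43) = 120.26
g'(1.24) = 26.42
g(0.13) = 0.04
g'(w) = 4*w^3 + 9*w^2 + 4*w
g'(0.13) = 0.68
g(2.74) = 133.09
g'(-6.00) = -564.00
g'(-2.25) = -9.00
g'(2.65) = 148.24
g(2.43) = 89.72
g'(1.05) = 18.75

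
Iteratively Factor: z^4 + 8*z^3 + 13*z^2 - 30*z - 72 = (z - 2)*(z^3 + 10*z^2 + 33*z + 36) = (z - 2)*(z + 4)*(z^2 + 6*z + 9) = (z - 2)*(z + 3)*(z + 4)*(z + 3)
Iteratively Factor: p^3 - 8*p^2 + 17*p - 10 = (p - 5)*(p^2 - 3*p + 2) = (p - 5)*(p - 2)*(p - 1)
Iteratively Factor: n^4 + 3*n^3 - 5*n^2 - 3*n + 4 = (n + 1)*(n^3 + 2*n^2 - 7*n + 4) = (n - 1)*(n + 1)*(n^2 + 3*n - 4) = (n - 1)^2*(n + 1)*(n + 4)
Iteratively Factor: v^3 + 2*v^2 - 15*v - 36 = (v + 3)*(v^2 - v - 12) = (v + 3)^2*(v - 4)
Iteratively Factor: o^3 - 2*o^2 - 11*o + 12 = (o - 1)*(o^2 - o - 12) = (o - 1)*(o + 3)*(o - 4)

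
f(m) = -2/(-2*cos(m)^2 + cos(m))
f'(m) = -2*(-4*sin(m)*cos(m) + sin(m))/(-2*cos(m)^2 + cos(m))^2 = 2*(-sin(m)/cos(m)^2 + 4*tan(m))/(2*cos(m) - 1)^2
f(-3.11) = 0.67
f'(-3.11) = 0.04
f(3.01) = 0.68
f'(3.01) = -0.15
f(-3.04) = 0.67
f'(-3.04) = 0.11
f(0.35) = 2.42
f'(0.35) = 2.78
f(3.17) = 0.67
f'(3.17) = 0.03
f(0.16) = 2.08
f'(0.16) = 1.02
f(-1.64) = 25.41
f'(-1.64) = 411.12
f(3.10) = 0.67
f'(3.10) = -0.05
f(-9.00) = 0.78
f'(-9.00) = 0.58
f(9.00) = 0.78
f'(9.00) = -0.58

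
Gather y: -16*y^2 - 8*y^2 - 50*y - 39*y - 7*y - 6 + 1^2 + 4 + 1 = -24*y^2 - 96*y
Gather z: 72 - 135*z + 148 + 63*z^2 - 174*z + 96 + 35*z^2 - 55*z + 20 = 98*z^2 - 364*z + 336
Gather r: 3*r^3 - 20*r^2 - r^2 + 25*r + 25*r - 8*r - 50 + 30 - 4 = 3*r^3 - 21*r^2 + 42*r - 24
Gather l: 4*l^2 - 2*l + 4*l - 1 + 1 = 4*l^2 + 2*l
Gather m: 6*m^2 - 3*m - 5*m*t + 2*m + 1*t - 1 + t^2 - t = 6*m^2 + m*(-5*t - 1) + t^2 - 1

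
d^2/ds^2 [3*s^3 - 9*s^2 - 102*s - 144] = 18*s - 18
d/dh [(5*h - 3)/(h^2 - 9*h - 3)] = (-5*h^2 + 6*h - 42)/(h^4 - 18*h^3 + 75*h^2 + 54*h + 9)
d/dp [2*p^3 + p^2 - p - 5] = 6*p^2 + 2*p - 1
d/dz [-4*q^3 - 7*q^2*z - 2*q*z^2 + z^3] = -7*q^2 - 4*q*z + 3*z^2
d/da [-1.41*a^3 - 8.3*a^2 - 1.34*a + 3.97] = -4.23*a^2 - 16.6*a - 1.34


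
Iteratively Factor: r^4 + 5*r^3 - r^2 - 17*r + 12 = (r - 1)*(r^3 + 6*r^2 + 5*r - 12) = (r - 1)*(r + 3)*(r^2 + 3*r - 4) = (r - 1)*(r + 3)*(r + 4)*(r - 1)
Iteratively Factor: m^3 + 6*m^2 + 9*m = (m)*(m^2 + 6*m + 9) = m*(m + 3)*(m + 3)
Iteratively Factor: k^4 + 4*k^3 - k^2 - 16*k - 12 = (k + 2)*(k^3 + 2*k^2 - 5*k - 6) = (k + 1)*(k + 2)*(k^2 + k - 6) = (k - 2)*(k + 1)*(k + 2)*(k + 3)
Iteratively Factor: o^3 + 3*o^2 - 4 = (o + 2)*(o^2 + o - 2) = (o + 2)^2*(o - 1)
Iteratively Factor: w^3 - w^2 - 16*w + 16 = (w - 4)*(w^2 + 3*w - 4) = (w - 4)*(w + 4)*(w - 1)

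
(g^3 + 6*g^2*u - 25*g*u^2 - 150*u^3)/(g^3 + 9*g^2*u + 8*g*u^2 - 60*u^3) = (-g + 5*u)/(-g + 2*u)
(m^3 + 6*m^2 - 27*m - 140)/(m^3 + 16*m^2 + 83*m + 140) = (m - 5)/(m + 5)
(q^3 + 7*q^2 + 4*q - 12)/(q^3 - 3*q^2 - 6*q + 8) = (q + 6)/(q - 4)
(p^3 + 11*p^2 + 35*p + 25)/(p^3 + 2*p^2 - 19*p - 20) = (p + 5)/(p - 4)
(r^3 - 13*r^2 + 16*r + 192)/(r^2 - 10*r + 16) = (r^2 - 5*r - 24)/(r - 2)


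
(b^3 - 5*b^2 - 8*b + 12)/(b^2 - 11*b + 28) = (b^3 - 5*b^2 - 8*b + 12)/(b^2 - 11*b + 28)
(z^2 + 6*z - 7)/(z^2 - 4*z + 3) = (z + 7)/(z - 3)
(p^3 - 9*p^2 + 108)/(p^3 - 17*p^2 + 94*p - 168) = (p^2 - 3*p - 18)/(p^2 - 11*p + 28)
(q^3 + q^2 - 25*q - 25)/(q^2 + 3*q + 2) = (q^2 - 25)/(q + 2)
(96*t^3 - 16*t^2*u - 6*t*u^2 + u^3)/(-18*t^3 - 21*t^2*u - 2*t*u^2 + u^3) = (-16*t^2 + u^2)/(3*t^2 + 4*t*u + u^2)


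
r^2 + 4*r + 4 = (r + 2)^2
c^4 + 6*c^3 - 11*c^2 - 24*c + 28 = (c - 2)*(c - 1)*(c + 2)*(c + 7)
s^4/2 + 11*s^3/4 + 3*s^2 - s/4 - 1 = (s/2 + 1/2)*(s - 1/2)*(s + 1)*(s + 4)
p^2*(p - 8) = p^3 - 8*p^2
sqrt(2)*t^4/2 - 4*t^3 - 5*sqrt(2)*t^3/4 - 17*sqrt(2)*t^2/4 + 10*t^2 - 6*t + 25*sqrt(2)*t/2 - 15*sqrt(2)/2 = (t - 3/2)*(t - 1)*(t - 5*sqrt(2))*(sqrt(2)*t/2 + 1)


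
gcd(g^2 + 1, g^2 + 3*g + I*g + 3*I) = g + I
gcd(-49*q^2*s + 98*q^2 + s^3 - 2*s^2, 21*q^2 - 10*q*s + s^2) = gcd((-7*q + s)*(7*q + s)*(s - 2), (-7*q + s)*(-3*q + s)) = 7*q - s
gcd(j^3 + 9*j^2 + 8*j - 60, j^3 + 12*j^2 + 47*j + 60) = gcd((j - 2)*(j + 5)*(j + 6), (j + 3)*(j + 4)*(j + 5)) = j + 5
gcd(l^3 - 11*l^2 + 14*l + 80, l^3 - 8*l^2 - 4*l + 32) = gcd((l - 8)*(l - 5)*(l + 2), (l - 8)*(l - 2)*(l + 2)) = l^2 - 6*l - 16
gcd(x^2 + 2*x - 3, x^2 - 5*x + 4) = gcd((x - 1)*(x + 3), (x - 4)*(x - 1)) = x - 1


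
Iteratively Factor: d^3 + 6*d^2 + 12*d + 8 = (d + 2)*(d^2 + 4*d + 4) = (d + 2)^2*(d + 2)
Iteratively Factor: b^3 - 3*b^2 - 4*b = (b - 4)*(b^2 + b) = b*(b - 4)*(b + 1)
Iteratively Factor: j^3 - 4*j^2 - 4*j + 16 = (j + 2)*(j^2 - 6*j + 8) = (j - 4)*(j + 2)*(j - 2)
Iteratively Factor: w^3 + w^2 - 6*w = (w - 2)*(w^2 + 3*w) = (w - 2)*(w + 3)*(w)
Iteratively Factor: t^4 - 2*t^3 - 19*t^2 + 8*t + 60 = (t + 2)*(t^3 - 4*t^2 - 11*t + 30) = (t - 2)*(t + 2)*(t^2 - 2*t - 15) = (t - 2)*(t + 2)*(t + 3)*(t - 5)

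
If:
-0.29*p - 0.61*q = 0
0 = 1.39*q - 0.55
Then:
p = -0.83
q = 0.40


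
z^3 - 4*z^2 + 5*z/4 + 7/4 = (z - 7/2)*(z - 1)*(z + 1/2)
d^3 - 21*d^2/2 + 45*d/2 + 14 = (d - 7)*(d - 4)*(d + 1/2)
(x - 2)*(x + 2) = x^2 - 4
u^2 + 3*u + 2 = (u + 1)*(u + 2)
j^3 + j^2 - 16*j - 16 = (j - 4)*(j + 1)*(j + 4)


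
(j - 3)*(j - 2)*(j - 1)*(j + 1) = j^4 - 5*j^3 + 5*j^2 + 5*j - 6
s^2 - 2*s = s*(s - 2)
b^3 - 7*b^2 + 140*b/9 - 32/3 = (b - 3)*(b - 8/3)*(b - 4/3)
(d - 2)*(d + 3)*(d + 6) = d^3 + 7*d^2 - 36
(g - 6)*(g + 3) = g^2 - 3*g - 18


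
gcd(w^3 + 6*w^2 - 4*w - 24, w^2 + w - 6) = w - 2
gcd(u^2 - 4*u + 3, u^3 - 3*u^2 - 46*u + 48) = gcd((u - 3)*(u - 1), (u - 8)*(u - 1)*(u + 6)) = u - 1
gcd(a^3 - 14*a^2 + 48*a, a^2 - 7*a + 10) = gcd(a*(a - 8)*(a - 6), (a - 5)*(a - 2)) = 1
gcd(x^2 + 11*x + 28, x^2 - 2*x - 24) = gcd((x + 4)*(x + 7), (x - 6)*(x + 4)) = x + 4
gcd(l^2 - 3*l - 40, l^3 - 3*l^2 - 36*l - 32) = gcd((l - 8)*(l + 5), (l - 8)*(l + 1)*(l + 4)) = l - 8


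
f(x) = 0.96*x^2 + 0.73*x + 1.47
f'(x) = 1.92*x + 0.73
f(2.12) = 7.33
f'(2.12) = 4.80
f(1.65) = 5.29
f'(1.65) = 3.90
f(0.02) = 1.48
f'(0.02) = 0.77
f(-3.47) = 10.50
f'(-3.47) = -5.93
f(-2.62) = 6.15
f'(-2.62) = -4.30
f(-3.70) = 11.91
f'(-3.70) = -6.37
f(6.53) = 47.17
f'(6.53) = 13.27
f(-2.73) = 6.63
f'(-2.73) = -4.51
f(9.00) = 85.80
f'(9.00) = 18.01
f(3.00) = 12.30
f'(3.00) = 6.49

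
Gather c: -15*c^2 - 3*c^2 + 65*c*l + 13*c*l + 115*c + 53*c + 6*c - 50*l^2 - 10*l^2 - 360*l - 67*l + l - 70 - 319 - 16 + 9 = -18*c^2 + c*(78*l + 174) - 60*l^2 - 426*l - 396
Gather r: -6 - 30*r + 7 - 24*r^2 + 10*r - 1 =-24*r^2 - 20*r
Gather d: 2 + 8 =10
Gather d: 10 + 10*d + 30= 10*d + 40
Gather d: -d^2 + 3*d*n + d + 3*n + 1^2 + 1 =-d^2 + d*(3*n + 1) + 3*n + 2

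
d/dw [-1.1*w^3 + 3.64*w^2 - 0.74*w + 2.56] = -3.3*w^2 + 7.28*w - 0.74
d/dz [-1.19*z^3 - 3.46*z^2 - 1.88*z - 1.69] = -3.57*z^2 - 6.92*z - 1.88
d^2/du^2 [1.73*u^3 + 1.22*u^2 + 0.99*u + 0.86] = 10.38*u + 2.44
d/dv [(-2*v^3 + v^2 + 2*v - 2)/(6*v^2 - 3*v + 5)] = (-12*v^4 + 12*v^3 - 45*v^2 + 34*v + 4)/(36*v^4 - 36*v^3 + 69*v^2 - 30*v + 25)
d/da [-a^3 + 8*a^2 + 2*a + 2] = -3*a^2 + 16*a + 2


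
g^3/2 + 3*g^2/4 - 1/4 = (g/2 + 1/2)*(g - 1/2)*(g + 1)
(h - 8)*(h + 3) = h^2 - 5*h - 24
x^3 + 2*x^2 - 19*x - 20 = (x - 4)*(x + 1)*(x + 5)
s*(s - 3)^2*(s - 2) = s^4 - 8*s^3 + 21*s^2 - 18*s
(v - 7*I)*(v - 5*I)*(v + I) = v^3 - 11*I*v^2 - 23*v - 35*I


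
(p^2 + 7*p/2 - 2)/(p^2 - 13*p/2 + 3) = (p + 4)/(p - 6)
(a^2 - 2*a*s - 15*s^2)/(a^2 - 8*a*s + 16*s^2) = (a^2 - 2*a*s - 15*s^2)/(a^2 - 8*a*s + 16*s^2)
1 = 1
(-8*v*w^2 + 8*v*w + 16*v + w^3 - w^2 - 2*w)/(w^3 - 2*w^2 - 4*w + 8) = (-8*v*w - 8*v + w^2 + w)/(w^2 - 4)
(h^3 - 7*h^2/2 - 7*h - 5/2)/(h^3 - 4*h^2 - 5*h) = (h + 1/2)/h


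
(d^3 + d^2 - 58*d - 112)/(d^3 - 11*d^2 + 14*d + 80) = (d + 7)/(d - 5)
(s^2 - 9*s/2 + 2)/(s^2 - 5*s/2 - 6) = (2*s - 1)/(2*s + 3)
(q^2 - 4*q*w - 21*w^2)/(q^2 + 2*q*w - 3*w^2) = (q - 7*w)/(q - w)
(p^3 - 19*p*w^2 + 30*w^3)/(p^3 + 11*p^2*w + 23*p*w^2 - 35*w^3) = (p^2 - 5*p*w + 6*w^2)/(p^2 + 6*p*w - 7*w^2)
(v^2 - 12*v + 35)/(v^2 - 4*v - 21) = (v - 5)/(v + 3)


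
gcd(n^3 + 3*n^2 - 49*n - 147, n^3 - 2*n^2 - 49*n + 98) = n^2 - 49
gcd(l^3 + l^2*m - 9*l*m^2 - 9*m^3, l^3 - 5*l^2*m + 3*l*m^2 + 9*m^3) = l^2 - 2*l*m - 3*m^2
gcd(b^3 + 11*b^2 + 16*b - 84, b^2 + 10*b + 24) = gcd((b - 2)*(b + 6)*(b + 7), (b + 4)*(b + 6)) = b + 6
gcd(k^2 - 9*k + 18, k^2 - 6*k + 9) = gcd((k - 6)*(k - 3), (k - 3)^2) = k - 3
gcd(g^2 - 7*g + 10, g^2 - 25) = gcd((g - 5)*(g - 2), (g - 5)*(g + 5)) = g - 5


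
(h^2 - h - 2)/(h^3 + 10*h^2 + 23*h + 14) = (h - 2)/(h^2 + 9*h + 14)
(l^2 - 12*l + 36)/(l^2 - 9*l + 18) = (l - 6)/(l - 3)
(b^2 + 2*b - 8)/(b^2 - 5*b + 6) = (b + 4)/(b - 3)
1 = 1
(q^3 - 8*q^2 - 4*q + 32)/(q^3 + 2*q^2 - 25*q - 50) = (q^2 - 10*q + 16)/(q^2 - 25)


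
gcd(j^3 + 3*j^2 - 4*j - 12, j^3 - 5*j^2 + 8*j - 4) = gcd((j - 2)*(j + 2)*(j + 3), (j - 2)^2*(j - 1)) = j - 2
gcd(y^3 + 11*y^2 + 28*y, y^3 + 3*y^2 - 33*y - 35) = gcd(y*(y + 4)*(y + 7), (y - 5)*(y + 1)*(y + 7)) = y + 7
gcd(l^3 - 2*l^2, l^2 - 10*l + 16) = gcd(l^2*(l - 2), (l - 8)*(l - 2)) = l - 2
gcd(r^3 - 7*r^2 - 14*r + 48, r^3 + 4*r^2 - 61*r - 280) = r - 8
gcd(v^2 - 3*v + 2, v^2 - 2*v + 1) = v - 1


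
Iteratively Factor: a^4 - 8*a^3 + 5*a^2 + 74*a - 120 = (a - 2)*(a^3 - 6*a^2 - 7*a + 60) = (a - 2)*(a + 3)*(a^2 - 9*a + 20) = (a - 4)*(a - 2)*(a + 3)*(a - 5)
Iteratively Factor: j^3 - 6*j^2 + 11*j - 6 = (j - 1)*(j^2 - 5*j + 6) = (j - 3)*(j - 1)*(j - 2)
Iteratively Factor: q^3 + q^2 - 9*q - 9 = (q - 3)*(q^2 + 4*q + 3) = (q - 3)*(q + 1)*(q + 3)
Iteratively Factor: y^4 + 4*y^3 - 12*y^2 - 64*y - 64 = (y - 4)*(y^3 + 8*y^2 + 20*y + 16) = (y - 4)*(y + 2)*(y^2 + 6*y + 8) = (y - 4)*(y + 2)^2*(y + 4)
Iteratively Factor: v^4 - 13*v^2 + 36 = (v + 3)*(v^3 - 3*v^2 - 4*v + 12) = (v + 2)*(v + 3)*(v^2 - 5*v + 6) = (v - 2)*(v + 2)*(v + 3)*(v - 3)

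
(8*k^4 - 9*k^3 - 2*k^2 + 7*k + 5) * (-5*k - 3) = -40*k^5 + 21*k^4 + 37*k^3 - 29*k^2 - 46*k - 15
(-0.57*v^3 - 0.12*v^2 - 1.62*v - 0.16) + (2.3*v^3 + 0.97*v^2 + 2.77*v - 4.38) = 1.73*v^3 + 0.85*v^2 + 1.15*v - 4.54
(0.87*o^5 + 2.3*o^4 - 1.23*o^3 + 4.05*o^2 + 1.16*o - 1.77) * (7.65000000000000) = 6.6555*o^5 + 17.595*o^4 - 9.4095*o^3 + 30.9825*o^2 + 8.874*o - 13.5405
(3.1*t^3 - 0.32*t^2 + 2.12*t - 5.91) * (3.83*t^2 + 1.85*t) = 11.873*t^5 + 4.5094*t^4 + 7.5276*t^3 - 18.7133*t^2 - 10.9335*t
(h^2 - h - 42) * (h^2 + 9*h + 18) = h^4 + 8*h^3 - 33*h^2 - 396*h - 756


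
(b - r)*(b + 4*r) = b^2 + 3*b*r - 4*r^2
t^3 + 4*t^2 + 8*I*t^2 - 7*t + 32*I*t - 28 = (t + 4)*(t + I)*(t + 7*I)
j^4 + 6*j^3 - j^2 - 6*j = j*(j - 1)*(j + 1)*(j + 6)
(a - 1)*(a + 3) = a^2 + 2*a - 3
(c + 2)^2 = c^2 + 4*c + 4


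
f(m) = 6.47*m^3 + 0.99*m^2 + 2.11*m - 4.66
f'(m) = 19.41*m^2 + 1.98*m + 2.11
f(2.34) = 88.60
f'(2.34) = 113.02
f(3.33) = 252.26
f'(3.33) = 223.94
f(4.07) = 456.53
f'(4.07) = 331.69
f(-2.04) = -59.77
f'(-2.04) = 78.85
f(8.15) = 3580.79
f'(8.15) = 1307.51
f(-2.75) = -137.53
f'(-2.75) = 143.45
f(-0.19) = -5.07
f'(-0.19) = 2.43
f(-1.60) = -32.00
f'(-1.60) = 48.63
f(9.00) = 4811.15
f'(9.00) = 1592.14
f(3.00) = 185.27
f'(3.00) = 182.74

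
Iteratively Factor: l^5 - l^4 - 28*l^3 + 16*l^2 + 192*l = (l + 4)*(l^4 - 5*l^3 - 8*l^2 + 48*l) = (l - 4)*(l + 4)*(l^3 - l^2 - 12*l) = l*(l - 4)*(l + 4)*(l^2 - l - 12) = l*(l - 4)*(l + 3)*(l + 4)*(l - 4)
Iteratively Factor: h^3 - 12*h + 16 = (h - 2)*(h^2 + 2*h - 8) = (h - 2)*(h + 4)*(h - 2)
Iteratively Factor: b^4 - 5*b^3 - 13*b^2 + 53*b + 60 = (b + 1)*(b^3 - 6*b^2 - 7*b + 60) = (b - 5)*(b + 1)*(b^2 - b - 12) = (b - 5)*(b - 4)*(b + 1)*(b + 3)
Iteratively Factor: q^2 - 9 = (q + 3)*(q - 3)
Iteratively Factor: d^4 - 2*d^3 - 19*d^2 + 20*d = (d + 4)*(d^3 - 6*d^2 + 5*d) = d*(d + 4)*(d^2 - 6*d + 5) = d*(d - 1)*(d + 4)*(d - 5)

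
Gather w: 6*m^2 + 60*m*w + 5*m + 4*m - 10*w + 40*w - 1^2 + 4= 6*m^2 + 9*m + w*(60*m + 30) + 3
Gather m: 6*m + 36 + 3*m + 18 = 9*m + 54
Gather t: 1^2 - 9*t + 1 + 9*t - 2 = 0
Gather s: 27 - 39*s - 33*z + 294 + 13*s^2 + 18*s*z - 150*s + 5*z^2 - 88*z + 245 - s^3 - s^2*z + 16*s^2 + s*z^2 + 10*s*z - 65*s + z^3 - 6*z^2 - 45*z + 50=-s^3 + s^2*(29 - z) + s*(z^2 + 28*z - 254) + z^3 - z^2 - 166*z + 616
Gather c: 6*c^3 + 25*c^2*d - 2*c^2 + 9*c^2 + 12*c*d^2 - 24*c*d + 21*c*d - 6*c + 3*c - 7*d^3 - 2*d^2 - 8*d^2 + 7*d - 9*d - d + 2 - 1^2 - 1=6*c^3 + c^2*(25*d + 7) + c*(12*d^2 - 3*d - 3) - 7*d^3 - 10*d^2 - 3*d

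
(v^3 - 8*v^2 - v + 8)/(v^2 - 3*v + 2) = (v^2 - 7*v - 8)/(v - 2)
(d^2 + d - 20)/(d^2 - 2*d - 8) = (d + 5)/(d + 2)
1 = 1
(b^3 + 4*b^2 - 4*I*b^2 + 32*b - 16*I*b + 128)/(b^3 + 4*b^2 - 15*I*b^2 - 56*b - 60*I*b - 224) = (b + 4*I)/(b - 7*I)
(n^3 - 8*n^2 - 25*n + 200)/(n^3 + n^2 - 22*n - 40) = (n^2 - 3*n - 40)/(n^2 + 6*n + 8)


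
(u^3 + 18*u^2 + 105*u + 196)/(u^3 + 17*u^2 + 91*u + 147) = (u + 4)/(u + 3)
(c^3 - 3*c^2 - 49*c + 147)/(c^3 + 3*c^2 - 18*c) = (c^2 - 49)/(c*(c + 6))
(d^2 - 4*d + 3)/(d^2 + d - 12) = (d - 1)/(d + 4)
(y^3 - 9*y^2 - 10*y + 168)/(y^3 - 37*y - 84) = (y - 6)/(y + 3)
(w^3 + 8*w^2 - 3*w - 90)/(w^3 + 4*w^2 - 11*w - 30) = (w + 6)/(w + 2)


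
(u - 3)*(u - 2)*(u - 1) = u^3 - 6*u^2 + 11*u - 6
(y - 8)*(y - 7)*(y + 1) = y^3 - 14*y^2 + 41*y + 56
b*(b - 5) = b^2 - 5*b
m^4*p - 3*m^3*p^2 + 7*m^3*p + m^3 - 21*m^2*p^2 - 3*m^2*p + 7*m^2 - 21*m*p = m*(m + 7)*(m - 3*p)*(m*p + 1)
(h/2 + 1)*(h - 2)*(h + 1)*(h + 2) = h^4/2 + 3*h^3/2 - h^2 - 6*h - 4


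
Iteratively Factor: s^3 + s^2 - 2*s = (s - 1)*(s^2 + 2*s) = s*(s - 1)*(s + 2)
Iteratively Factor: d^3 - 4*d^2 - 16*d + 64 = (d - 4)*(d^2 - 16) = (d - 4)^2*(d + 4)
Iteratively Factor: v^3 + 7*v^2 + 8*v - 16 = (v + 4)*(v^2 + 3*v - 4) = (v + 4)^2*(v - 1)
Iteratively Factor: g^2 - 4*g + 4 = (g - 2)*(g - 2)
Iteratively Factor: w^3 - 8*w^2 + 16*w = (w)*(w^2 - 8*w + 16) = w*(w - 4)*(w - 4)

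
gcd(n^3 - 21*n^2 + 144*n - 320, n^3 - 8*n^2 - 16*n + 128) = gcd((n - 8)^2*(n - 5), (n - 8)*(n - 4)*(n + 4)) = n - 8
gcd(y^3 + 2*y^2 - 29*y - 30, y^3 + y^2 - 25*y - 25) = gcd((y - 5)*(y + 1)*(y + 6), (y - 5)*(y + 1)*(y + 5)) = y^2 - 4*y - 5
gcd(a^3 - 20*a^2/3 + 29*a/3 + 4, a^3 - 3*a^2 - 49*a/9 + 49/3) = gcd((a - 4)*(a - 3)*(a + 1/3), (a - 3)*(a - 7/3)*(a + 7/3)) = a - 3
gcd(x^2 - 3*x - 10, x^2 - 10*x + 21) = 1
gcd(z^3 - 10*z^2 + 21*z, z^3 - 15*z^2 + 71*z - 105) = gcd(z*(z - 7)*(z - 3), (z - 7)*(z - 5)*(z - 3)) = z^2 - 10*z + 21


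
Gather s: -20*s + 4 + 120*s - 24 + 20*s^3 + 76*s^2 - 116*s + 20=20*s^3 + 76*s^2 - 16*s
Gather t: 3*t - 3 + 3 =3*t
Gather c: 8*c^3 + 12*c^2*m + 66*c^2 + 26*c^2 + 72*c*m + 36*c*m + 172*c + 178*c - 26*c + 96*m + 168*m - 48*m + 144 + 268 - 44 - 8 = 8*c^3 + c^2*(12*m + 92) + c*(108*m + 324) + 216*m + 360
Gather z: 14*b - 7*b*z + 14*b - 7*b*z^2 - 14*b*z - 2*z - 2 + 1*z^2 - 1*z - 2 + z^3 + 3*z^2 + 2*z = 28*b + z^3 + z^2*(4 - 7*b) + z*(-21*b - 1) - 4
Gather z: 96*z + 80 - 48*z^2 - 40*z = -48*z^2 + 56*z + 80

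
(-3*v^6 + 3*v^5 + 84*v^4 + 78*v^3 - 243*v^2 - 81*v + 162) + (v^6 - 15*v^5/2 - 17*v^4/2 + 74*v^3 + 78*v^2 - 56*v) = -2*v^6 - 9*v^5/2 + 151*v^4/2 + 152*v^3 - 165*v^2 - 137*v + 162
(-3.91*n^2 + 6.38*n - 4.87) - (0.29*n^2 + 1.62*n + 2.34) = -4.2*n^2 + 4.76*n - 7.21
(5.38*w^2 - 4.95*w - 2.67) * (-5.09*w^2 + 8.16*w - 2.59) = -27.3842*w^4 + 69.0963*w^3 - 40.7359*w^2 - 8.9667*w + 6.9153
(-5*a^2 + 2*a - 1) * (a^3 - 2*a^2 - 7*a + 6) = -5*a^5 + 12*a^4 + 30*a^3 - 42*a^2 + 19*a - 6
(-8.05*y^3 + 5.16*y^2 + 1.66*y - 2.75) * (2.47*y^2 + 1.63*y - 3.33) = -19.8835*y^5 - 0.376300000000001*y^4 + 39.3175*y^3 - 21.2695*y^2 - 10.0103*y + 9.1575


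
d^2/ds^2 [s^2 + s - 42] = 2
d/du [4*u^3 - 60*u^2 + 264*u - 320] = 12*u^2 - 120*u + 264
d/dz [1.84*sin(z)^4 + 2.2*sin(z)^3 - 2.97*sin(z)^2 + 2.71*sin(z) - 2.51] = (7.36*sin(z)^3 + 6.6*sin(z)^2 - 5.94*sin(z) + 2.71)*cos(z)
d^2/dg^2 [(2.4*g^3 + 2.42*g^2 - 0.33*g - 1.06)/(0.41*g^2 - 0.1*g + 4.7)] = (-4.44089209850063e-16*g^5 + 8.88178419700125e-16*g^4 - 9.114106*g^3 - 35.817156*g^2 + 322.17222*g + 110.66944)/(0.068921*g^6 - 0.05043*g^5 + 2.38251*g^4 - 1.1572*g^3 + 27.3117*g^2 - 6.627*g + 103.823)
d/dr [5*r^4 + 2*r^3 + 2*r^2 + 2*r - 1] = 20*r^3 + 6*r^2 + 4*r + 2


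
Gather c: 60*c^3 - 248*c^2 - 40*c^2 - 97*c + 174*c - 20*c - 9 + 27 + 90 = 60*c^3 - 288*c^2 + 57*c + 108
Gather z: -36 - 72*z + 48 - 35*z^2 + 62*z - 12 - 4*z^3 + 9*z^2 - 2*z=-4*z^3 - 26*z^2 - 12*z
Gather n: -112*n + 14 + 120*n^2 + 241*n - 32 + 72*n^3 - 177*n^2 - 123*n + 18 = 72*n^3 - 57*n^2 + 6*n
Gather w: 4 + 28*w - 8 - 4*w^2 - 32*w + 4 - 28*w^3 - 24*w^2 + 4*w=-28*w^3 - 28*w^2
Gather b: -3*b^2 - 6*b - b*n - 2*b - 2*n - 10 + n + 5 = -3*b^2 + b*(-n - 8) - n - 5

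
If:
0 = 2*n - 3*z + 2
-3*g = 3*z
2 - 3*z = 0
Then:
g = -2/3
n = 0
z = 2/3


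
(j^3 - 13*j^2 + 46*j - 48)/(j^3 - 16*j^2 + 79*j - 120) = (j - 2)/(j - 5)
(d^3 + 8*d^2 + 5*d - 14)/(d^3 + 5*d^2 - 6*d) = (d^2 + 9*d + 14)/(d*(d + 6))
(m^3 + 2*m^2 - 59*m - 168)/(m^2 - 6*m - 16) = (m^2 + 10*m + 21)/(m + 2)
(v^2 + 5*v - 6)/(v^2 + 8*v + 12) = (v - 1)/(v + 2)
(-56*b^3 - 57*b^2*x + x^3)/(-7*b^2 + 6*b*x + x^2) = (-8*b^2 - 7*b*x + x^2)/(-b + x)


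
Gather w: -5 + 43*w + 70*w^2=70*w^2 + 43*w - 5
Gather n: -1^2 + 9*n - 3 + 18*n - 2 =27*n - 6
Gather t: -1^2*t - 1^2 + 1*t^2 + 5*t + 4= t^2 + 4*t + 3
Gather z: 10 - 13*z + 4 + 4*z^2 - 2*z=4*z^2 - 15*z + 14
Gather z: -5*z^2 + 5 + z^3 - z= z^3 - 5*z^2 - z + 5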